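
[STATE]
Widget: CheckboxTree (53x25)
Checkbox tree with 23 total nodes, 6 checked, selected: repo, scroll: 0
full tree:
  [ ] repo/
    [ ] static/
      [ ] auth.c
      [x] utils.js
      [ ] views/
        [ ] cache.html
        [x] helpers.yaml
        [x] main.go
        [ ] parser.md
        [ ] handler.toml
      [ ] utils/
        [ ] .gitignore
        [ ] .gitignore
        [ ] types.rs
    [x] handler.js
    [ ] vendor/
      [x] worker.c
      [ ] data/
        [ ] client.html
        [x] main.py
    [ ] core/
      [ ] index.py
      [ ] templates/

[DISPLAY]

>[-] repo/                                           
   [-] static/                                       
     [ ] auth.c                                      
     [x] utils.js                                    
     [-] views/                                      
       [ ] cache.html                                
       [x] helpers.yaml                              
       [x] main.go                                   
       [ ] parser.md                                 
       [ ] handler.toml                              
     [ ] utils/                                      
       [ ] .gitignore                                
       [ ] .gitignore                                
       [ ] types.rs                                  
   [x] handler.js                                    
   [-] vendor/                                       
     [x] worker.c                                    
     [-] data/                                       
       [ ] client.html                               
       [x] main.py                                   
   [ ] core/                                         
     [ ] index.py                                    
     [ ] templates/                                  
                                                     
                                                     


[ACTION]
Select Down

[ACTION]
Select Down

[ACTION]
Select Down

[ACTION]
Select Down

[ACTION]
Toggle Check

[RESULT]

 [-] repo/                                           
   [-] static/                                       
     [ ] auth.c                                      
     [x] utils.js                                    
>    [x] views/                                      
       [x] cache.html                                
       [x] helpers.yaml                              
       [x] main.go                                   
       [x] parser.md                                 
       [x] handler.toml                              
     [ ] utils/                                      
       [ ] .gitignore                                
       [ ] .gitignore                                
       [ ] types.rs                                  
   [x] handler.js                                    
   [-] vendor/                                       
     [x] worker.c                                    
     [-] data/                                       
       [ ] client.html                               
       [x] main.py                                   
   [ ] core/                                         
     [ ] index.py                                    
     [ ] templates/                                  
                                                     
                                                     


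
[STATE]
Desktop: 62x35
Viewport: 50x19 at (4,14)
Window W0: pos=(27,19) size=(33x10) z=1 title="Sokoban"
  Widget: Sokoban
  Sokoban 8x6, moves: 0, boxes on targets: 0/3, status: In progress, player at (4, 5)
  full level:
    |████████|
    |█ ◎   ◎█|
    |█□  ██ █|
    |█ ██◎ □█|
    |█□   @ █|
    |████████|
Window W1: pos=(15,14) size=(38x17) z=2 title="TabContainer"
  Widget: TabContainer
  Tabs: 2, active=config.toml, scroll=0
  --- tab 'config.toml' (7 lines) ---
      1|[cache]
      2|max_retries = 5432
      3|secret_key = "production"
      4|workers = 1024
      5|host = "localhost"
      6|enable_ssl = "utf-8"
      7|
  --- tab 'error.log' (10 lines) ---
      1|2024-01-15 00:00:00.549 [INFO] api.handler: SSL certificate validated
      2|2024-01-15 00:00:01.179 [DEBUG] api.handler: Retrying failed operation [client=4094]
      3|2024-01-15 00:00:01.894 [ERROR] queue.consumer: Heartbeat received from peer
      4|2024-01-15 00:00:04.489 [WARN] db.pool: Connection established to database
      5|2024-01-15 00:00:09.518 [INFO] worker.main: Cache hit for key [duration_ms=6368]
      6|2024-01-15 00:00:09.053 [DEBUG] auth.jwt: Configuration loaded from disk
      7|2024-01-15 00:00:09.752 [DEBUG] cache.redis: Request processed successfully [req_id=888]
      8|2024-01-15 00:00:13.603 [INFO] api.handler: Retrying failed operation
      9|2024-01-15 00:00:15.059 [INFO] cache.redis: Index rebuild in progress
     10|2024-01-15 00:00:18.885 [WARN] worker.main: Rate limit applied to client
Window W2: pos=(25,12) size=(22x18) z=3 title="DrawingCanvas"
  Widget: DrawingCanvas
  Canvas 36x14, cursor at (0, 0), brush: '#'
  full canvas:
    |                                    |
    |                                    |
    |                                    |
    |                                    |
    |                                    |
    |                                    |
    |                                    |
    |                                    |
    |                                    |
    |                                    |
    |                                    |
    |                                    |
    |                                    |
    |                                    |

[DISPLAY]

           ┏━━━━━━━━━┠────────────────────┨━━━━━┓ 
           ┃ TabConta┃+                   ┃     ┃ 
           ┠─────────┃                    ┃─────┨ 
           ┃[config.t┃                    ┃     ┃ 
           ┃─────────┃                    ┃─────┃ 
           ┃[cache]  ┃                    ┃     ┃━
           ┃max_retri┃                    ┃     ┃ 
           ┃secret_ke┃                    ┃     ┃─
           ┃workers =┃                    ┃     ┃ 
           ┃host = "l┃                    ┃     ┃ 
           ┃enable_ss┃                    ┃     ┃ 
           ┃         ┃                    ┃     ┃ 
           ┃         ┃                    ┃     ┃ 
           ┃         ┃                    ┃     ┃ 
           ┃         ┃                    ┃     ┃━
           ┃         ┗━━━━━━━━━━━━━━━━━━━━┛     ┃ 
           ┗━━━━━━━━━━━━━━━━━━━━━━━━━━━━━━━━━━━━┛ 
                                                  
                                                  


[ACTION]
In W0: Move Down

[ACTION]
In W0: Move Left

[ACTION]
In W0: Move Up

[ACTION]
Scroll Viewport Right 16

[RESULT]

   ┏━━━━━━━━━┠────────────────────┨━━━━━┓         
   ┃ TabConta┃+                   ┃     ┃         
   ┠─────────┃                    ┃─────┨         
   ┃[config.t┃                    ┃     ┃         
   ┃─────────┃                    ┃─────┃         
   ┃[cache]  ┃                    ┃     ┃━━━━━━┓  
   ┃max_retri┃                    ┃     ┃      ┃  
   ┃secret_ke┃                    ┃     ┃──────┨  
   ┃workers =┃                    ┃     ┃      ┃  
   ┃host = "l┃                    ┃     ┃      ┃  
   ┃enable_ss┃                    ┃     ┃      ┃  
   ┃         ┃                    ┃     ┃      ┃  
   ┃         ┃                    ┃     ┃      ┃  
   ┃         ┃                    ┃     ┃      ┃  
   ┃         ┃                    ┃     ┃━━━━━━┛  
   ┃         ┗━━━━━━━━━━━━━━━━━━━━┛     ┃         
   ┗━━━━━━━━━━━━━━━━━━━━━━━━━━━━━━━━━━━━┛         
                                                  
                                                  


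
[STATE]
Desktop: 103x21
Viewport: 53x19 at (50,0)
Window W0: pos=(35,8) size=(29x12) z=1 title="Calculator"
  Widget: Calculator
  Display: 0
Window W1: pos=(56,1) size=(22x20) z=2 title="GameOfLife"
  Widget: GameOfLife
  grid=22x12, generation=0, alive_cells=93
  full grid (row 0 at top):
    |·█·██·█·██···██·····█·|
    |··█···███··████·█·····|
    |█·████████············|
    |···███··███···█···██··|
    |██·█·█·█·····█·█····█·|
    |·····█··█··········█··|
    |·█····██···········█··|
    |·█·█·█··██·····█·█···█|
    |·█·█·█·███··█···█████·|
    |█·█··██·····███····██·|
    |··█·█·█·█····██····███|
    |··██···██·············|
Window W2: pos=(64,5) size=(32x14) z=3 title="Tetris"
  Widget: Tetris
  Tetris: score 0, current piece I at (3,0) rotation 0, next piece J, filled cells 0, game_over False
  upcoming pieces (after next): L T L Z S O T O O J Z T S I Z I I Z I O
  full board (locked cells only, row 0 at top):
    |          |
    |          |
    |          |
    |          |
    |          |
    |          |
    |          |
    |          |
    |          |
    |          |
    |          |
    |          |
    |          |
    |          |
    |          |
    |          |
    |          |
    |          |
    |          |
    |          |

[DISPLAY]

                                                     
      ┏━━━━━━━━━━━━━━━━━━━━┓                         
      ┃ GameOfLife         ┃                         
      ┠────────────────────┨                         
      ┃Gen: 0              ┃                         
      ┃█·██·█·┏━━━━━━━━━━━━━━━━━━━━━━━━━━━━━━┓       
      ┃·█···██┃ Tetris                       ┃       
      ┃·██████┠──────────────────────────────┨       
━━━━━━┃··███··┃          │Next:              ┃       
      ┃█·█·█·█┃          │█                  ┃       
──────┃····█··┃          │███                ┃       
      ┃█····██┃          │                   ┃       
──┐   ┃█·█·█··┃          │                   ┃       
÷ │   ┃█·█·█·█┃          │                   ┃       
──┤   ┃·█··██·┃          │Score:             ┃       
× │   ┃·█·█·█·┃          │0                  ┃       
──┤   ┃·██···█┃          │                   ┃       
- │   ┃       ┃          │                   ┃       
──┘   ┃       ┗━━━━━━━━━━━━━━━━━━━━━━━━━━━━━━┛       


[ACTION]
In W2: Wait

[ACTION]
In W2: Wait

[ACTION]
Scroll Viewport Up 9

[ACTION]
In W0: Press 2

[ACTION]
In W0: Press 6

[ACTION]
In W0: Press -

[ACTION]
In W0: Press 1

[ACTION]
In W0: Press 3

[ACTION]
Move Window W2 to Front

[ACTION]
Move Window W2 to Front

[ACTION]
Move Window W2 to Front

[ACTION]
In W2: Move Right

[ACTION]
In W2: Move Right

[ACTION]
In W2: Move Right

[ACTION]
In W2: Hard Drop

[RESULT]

                                                     
      ┏━━━━━━━━━━━━━━━━━━━━┓                         
      ┃ GameOfLife         ┃                         
      ┠────────────────────┨                         
      ┃Gen: 0              ┃                         
      ┃█·██·█·┏━━━━━━━━━━━━━━━━━━━━━━━━━━━━━━┓       
      ┃·█···██┃ Tetris                       ┃       
      ┃·██████┠──────────────────────────────┨       
━━━━━━┃··███··┃          │Next:              ┃       
      ┃█·█·█·█┃          │  ▒                ┃       
──────┃····█··┃          │▒▒▒                ┃       
      ┃█····██┃          │                   ┃       
──┐   ┃█·█·█··┃          │                   ┃       
÷ │   ┃█·█·█·█┃          │                   ┃       
──┤   ┃·█··██·┃          │Score:             ┃       
× │   ┃·█·█·█·┃          │0                  ┃       
──┤   ┃·██···█┃          │                   ┃       
- │   ┃       ┃      ████│                   ┃       
──┘   ┃       ┗━━━━━━━━━━━━━━━━━━━━━━━━━━━━━━┛       


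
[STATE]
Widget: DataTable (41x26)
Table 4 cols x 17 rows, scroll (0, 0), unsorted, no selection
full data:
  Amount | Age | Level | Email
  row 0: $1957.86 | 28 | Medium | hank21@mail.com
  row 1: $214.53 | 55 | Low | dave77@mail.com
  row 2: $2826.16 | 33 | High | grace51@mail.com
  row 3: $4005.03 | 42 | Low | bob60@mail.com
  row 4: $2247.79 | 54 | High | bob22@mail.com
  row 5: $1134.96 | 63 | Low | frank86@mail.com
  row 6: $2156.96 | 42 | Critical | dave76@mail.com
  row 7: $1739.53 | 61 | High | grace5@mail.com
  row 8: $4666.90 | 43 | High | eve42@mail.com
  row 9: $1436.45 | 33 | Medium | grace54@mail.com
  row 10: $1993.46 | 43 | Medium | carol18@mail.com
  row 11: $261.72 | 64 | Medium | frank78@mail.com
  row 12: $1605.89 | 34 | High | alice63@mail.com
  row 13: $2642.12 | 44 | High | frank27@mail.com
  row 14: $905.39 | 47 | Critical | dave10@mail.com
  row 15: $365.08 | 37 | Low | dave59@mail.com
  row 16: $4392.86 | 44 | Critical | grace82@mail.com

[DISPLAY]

Amount  │Age│Level   │Email              
────────┼───┼────────┼────────────────   
$1957.86│28 │Medium  │hank21@mail.com    
$214.53 │55 │Low     │dave77@mail.com    
$2826.16│33 │High    │grace51@mail.com   
$4005.03│42 │Low     │bob60@mail.com     
$2247.79│54 │High    │bob22@mail.com     
$1134.96│63 │Low     │frank86@mail.com   
$2156.96│42 │Critical│dave76@mail.com    
$1739.53│61 │High    │grace5@mail.com    
$4666.90│43 │High    │eve42@mail.com     
$1436.45│33 │Medium  │grace54@mail.com   
$1993.46│43 │Medium  │carol18@mail.com   
$261.72 │64 │Medium  │frank78@mail.com   
$1605.89│34 │High    │alice63@mail.com   
$2642.12│44 │High    │frank27@mail.com   
$905.39 │47 │Critical│dave10@mail.com    
$365.08 │37 │Low     │dave59@mail.com    
$4392.86│44 │Critical│grace82@mail.com   
                                         
                                         
                                         
                                         
                                         
                                         
                                         


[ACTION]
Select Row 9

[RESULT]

Amount  │Age│Level   │Email              
────────┼───┼────────┼────────────────   
$1957.86│28 │Medium  │hank21@mail.com    
$214.53 │55 │Low     │dave77@mail.com    
$2826.16│33 │High    │grace51@mail.com   
$4005.03│42 │Low     │bob60@mail.com     
$2247.79│54 │High    │bob22@mail.com     
$1134.96│63 │Low     │frank86@mail.com   
$2156.96│42 │Critical│dave76@mail.com    
$1739.53│61 │High    │grace5@mail.com    
$4666.90│43 │High    │eve42@mail.com     
>1436.45│33 │Medium  │grace54@mail.com   
$1993.46│43 │Medium  │carol18@mail.com   
$261.72 │64 │Medium  │frank78@mail.com   
$1605.89│34 │High    │alice63@mail.com   
$2642.12│44 │High    │frank27@mail.com   
$905.39 │47 │Critical│dave10@mail.com    
$365.08 │37 │Low     │dave59@mail.com    
$4392.86│44 │Critical│grace82@mail.com   
                                         
                                         
                                         
                                         
                                         
                                         
                                         


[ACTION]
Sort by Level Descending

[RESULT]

Amount  │Age│Level  ▼│Email              
────────┼───┼────────┼────────────────   
$1957.86│28 │Medium  │hank21@mail.com    
$1436.45│33 │Medium  │grace54@mail.com   
$1993.46│43 │Medium  │carol18@mail.com   
$261.72 │64 │Medium  │frank78@mail.com   
$214.53 │55 │Low     │dave77@mail.com    
$4005.03│42 │Low     │bob60@mail.com     
$1134.96│63 │Low     │frank86@mail.com   
$365.08 │37 │Low     │dave59@mail.com    
$2826.16│33 │High    │grace51@mail.com   
>2247.79│54 │High    │bob22@mail.com     
$1739.53│61 │High    │grace5@mail.com    
$4666.90│43 │High    │eve42@mail.com     
$1605.89│34 │High    │alice63@mail.com   
$2642.12│44 │High    │frank27@mail.com   
$2156.96│42 │Critical│dave76@mail.com    
$905.39 │47 │Critical│dave10@mail.com    
$4392.86│44 │Critical│grace82@mail.com   
                                         
                                         
                                         
                                         
                                         
                                         
                                         


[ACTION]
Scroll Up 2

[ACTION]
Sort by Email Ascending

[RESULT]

Amount  │Age│Level   │Email          ▲   
────────┼───┼────────┼────────────────   
$1605.89│34 │High    │alice63@mail.com   
$2247.79│54 │High    │bob22@mail.com     
$4005.03│42 │Low     │bob60@mail.com     
$1993.46│43 │Medium  │carol18@mail.com   
$905.39 │47 │Critical│dave10@mail.com    
$365.08 │37 │Low     │dave59@mail.com    
$2156.96│42 │Critical│dave76@mail.com    
$214.53 │55 │Low     │dave77@mail.com    
$4666.90│43 │High    │eve42@mail.com     
>2642.12│44 │High    │frank27@mail.com   
$261.72 │64 │Medium  │frank78@mail.com   
$1134.96│63 │Low     │frank86@mail.com   
$2826.16│33 │High    │grace51@mail.com   
$1436.45│33 │Medium  │grace54@mail.com   
$1739.53│61 │High    │grace5@mail.com    
$4392.86│44 │Critical│grace82@mail.com   
$1957.86│28 │Medium  │hank21@mail.com    
                                         
                                         
                                         
                                         
                                         
                                         
                                         


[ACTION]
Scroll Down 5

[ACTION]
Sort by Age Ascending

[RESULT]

Amount  │Ag▲│Level   │Email              
────────┼───┼────────┼────────────────   
$1957.86│28 │Medium  │hank21@mail.com    
$2826.16│33 │High    │grace51@mail.com   
$1436.45│33 │Medium  │grace54@mail.com   
$1605.89│34 │High    │alice63@mail.com   
$365.08 │37 │Low     │dave59@mail.com    
$4005.03│42 │Low     │bob60@mail.com     
$2156.96│42 │Critical│dave76@mail.com    
$1993.46│43 │Medium  │carol18@mail.com   
$4666.90│43 │High    │eve42@mail.com     
>2642.12│44 │High    │frank27@mail.com   
$4392.86│44 │Critical│grace82@mail.com   
$905.39 │47 │Critical│dave10@mail.com    
$2247.79│54 │High    │bob22@mail.com     
$214.53 │55 │Low     │dave77@mail.com    
$1739.53│61 │High    │grace5@mail.com    
$1134.96│63 │Low     │frank86@mail.com   
$261.72 │64 │Medium  │frank78@mail.com   
                                         
                                         
                                         
                                         
                                         
                                         
                                         


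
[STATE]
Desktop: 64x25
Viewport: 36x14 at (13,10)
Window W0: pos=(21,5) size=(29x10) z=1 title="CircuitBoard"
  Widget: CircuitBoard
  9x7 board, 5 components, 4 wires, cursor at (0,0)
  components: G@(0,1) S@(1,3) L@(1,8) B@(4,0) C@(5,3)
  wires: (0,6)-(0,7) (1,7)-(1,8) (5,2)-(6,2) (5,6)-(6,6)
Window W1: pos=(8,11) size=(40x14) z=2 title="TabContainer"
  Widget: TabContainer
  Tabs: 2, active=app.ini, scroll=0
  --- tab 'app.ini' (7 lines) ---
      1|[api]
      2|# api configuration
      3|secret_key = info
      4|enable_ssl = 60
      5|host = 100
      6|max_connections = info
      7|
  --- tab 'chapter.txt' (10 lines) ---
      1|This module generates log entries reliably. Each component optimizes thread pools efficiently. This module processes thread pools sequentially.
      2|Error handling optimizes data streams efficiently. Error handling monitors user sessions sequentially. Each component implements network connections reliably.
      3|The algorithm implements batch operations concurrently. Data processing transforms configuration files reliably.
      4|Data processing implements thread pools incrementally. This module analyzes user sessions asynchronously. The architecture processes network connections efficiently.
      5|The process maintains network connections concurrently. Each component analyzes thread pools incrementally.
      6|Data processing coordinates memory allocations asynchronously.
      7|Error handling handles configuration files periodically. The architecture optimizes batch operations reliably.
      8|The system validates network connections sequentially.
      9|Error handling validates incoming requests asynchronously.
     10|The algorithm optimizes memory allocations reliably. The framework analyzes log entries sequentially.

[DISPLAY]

        ┃                           
━━━━━━━━━━━━━━━━━━━━━━━━━━━━━━━━━━┓ 
Container                         ┃ 
──────────────────────────────────┨ 
.ini]│ chapter.txt                ┃━
──────────────────────────────────┃ 
]                                 ┃ 
i configuration                   ┃ 
et_key = info                     ┃ 
le_ssl = 60                       ┃ 
 = 100                            ┃ 
connections = info                ┃ 
                                  ┃ 
                                  ┃ 


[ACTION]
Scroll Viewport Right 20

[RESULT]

                     ┃              
━━━━━━━━━━━━━━━━━━━┓ ┃              
                   ┃ ┃              
───────────────────┨ ┃              
txt                ┃━┛              
───────────────────┃                
                   ┃                
                   ┃                
                   ┃                
                   ┃                
                   ┃                
nfo                ┃                
                   ┃                
                   ┃                


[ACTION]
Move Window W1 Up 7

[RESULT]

                   ┃ ┃              
                   ┃ ┃              
                   ┃ ┃              
                   ┃ ┃              
nfo                ┃━┛              
                   ┃                
                   ┃                
━━━━━━━━━━━━━━━━━━━┛                
                                    
                                    
                                    
                                    
                                    
                                    


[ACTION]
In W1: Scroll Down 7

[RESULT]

                   ┃ ┃              
                   ┃ ┃              
                   ┃ ┃              
                   ┃ ┃              
                   ┃━┛              
                   ┃                
                   ┃                
━━━━━━━━━━━━━━━━━━━┛                
                                    
                                    
                                    
                                    
                                    
                                    


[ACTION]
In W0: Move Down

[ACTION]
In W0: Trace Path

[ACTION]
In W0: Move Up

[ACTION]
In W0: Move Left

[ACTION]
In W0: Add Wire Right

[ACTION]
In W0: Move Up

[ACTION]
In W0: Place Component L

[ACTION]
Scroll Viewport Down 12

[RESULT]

                   ┃ ┃              
                   ┃ ┃              
                   ┃ ┃              
                   ┃━┛              
                   ┃                
                   ┃                
━━━━━━━━━━━━━━━━━━━┛                
                                    
                                    
                                    
                                    
                                    
                                    
                                    


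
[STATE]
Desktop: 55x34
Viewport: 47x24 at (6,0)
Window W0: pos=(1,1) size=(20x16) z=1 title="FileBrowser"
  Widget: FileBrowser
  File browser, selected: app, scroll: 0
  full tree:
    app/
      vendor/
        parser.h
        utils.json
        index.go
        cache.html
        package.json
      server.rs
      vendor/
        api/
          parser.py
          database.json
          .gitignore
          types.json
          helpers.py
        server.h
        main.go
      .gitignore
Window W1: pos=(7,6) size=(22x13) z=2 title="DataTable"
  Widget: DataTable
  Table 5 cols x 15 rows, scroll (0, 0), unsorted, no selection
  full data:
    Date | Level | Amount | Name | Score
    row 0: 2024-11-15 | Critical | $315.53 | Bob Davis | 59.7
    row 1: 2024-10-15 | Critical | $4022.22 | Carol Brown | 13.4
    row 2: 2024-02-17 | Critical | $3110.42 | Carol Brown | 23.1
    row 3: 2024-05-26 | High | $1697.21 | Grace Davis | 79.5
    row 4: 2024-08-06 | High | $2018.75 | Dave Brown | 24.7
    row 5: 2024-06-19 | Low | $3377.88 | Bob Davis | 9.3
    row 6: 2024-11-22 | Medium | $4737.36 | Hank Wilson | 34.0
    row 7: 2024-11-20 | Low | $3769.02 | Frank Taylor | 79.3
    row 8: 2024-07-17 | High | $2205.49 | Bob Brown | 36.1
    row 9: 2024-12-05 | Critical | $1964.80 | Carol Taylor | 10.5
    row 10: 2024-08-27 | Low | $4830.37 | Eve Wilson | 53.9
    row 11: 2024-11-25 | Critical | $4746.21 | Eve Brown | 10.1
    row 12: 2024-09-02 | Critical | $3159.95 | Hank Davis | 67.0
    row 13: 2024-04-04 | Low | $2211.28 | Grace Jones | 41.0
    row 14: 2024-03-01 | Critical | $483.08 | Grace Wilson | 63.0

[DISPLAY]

                                               
━━━━━━━━━━━━━━┓                                
eBrowser      ┃                                
──────────────┨                                
] app/        ┃                                
[+] vendor/   ┃                                
s┏━━━━━━━━━━━━━━━━━━━━┓                        
[┃ DataTable          ┃                        
.┠────────────────────┨                        
 ┃Date      │Level   │┃                        
 ┃──────────┼────────┼┃                        
 ┃2024-11-15│Critical│┃                        
 ┃2024-10-15│Critical│┃                        
 ┃2024-02-17│Critical│┃                        
 ┃2024-05-26│High    │┃                        
 ┃2024-08-06│High    │┃                        
━┃2024-06-19│Low     │┃                        
 ┃2024-11-22│Medium  │┃                        
 ┗━━━━━━━━━━━━━━━━━━━━┛                        
                                               
                                               
                                               
                                               
                                               


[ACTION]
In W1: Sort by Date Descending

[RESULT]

                                               
━━━━━━━━━━━━━━┓                                
eBrowser      ┃                                
──────────────┨                                
] app/        ┃                                
[+] vendor/   ┃                                
s┏━━━━━━━━━━━━━━━━━━━━┓                        
[┃ DataTable          ┃                        
.┠────────────────────┨                        
 ┃Date     ▼│Level   │┃                        
 ┃──────────┼────────┼┃                        
 ┃2024-12-05│Critical│┃                        
 ┃2024-11-25│Critical│┃                        
 ┃2024-11-22│Medium  │┃                        
 ┃2024-11-20│Low     │┃                        
 ┃2024-11-15│Critical│┃                        
━┃2024-10-15│Critical│┃                        
 ┃2024-09-02│Critical│┃                        
 ┗━━━━━━━━━━━━━━━━━━━━┛                        
                                               
                                               
                                               
                                               
                                               


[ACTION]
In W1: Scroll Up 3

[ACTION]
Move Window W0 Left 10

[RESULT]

                                               
━━━━━━━━━━━━━┓                                 
Browser      ┃                                 
─────────────┨                                 
 app/        ┃                                 
+] vendor/   ┃                                 
e┏━━━━━━━━━━━━━━━━━━━━┓                        
+┃ DataTable          ┃                        
g┠────────────────────┨                        
 ┃Date     ▼│Level   │┃                        
 ┃──────────┼────────┼┃                        
 ┃2024-12-05│Critical│┃                        
 ┃2024-11-25│Critical│┃                        
 ┃2024-11-22│Medium  │┃                        
 ┃2024-11-20│Low     │┃                        
 ┃2024-11-15│Critical│┃                        
━┃2024-10-15│Critical│┃                        
 ┃2024-09-02│Critical│┃                        
 ┗━━━━━━━━━━━━━━━━━━━━┛                        
                                               
                                               
                                               
                                               
                                               


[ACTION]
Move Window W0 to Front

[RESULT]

                                               
━━━━━━━━━━━━━┓                                 
Browser      ┃                                 
─────────────┨                                 
 app/        ┃                                 
+] vendor/   ┃                                 
erver.rs     ┃━━━━━━━━┓                        
+] vendor/   ┃        ┃                        
gitignore    ┃────────┨                        
             ┃evel   │┃                        
             ┃───────┼┃                        
             ┃ritical│┃                        
             ┃ritical│┃                        
             ┃edium  │┃                        
             ┃ow     │┃                        
             ┃ritical│┃                        
━━━━━━━━━━━━━┛ritical│┃                        
 ┃2024-09-02│Critical│┃                        
 ┗━━━━━━━━━━━━━━━━━━━━┛                        
                                               
                                               
                                               
                                               
                                               


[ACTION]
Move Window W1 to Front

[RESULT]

                                               
━━━━━━━━━━━━━┓                                 
Browser      ┃                                 
─────────────┨                                 
 app/        ┃                                 
+] vendor/   ┃                                 
e┏━━━━━━━━━━━━━━━━━━━━┓                        
+┃ DataTable          ┃                        
g┠────────────────────┨                        
 ┃Date     ▼│Level   │┃                        
 ┃──────────┼────────┼┃                        
 ┃2024-12-05│Critical│┃                        
 ┃2024-11-25│Critical│┃                        
 ┃2024-11-22│Medium  │┃                        
 ┃2024-11-20│Low     │┃                        
 ┃2024-11-15│Critical│┃                        
━┃2024-10-15│Critical│┃                        
 ┃2024-09-02│Critical│┃                        
 ┗━━━━━━━━━━━━━━━━━━━━┛                        
                                               
                                               
                                               
                                               
                                               


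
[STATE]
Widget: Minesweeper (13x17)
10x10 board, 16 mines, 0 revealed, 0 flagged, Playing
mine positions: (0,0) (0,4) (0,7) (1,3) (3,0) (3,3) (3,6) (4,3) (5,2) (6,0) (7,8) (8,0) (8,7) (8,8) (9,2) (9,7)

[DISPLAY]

■■■■■■■■■■   
■■■■■■■■■■   
■■■■■■■■■■   
■■■■■■■■■■   
■■■■■■■■■■   
■■■■■■■■■■   
■■■■■■■■■■   
■■■■■■■■■■   
■■■■■■■■■■   
■■■■■■■■■■   
             
             
             
             
             
             
             


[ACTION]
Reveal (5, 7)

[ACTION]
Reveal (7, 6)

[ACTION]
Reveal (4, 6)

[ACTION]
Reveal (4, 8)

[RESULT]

■■■■■■■■1    
■■■■■■■11    
■■■■■■■1     
■■■■■■■1     
■■■■2111     
■■■21        
■211   111   
■2    13■■   
■211  2■■■   
■■■1  2■■■   
             
             
             
             
             
             
             


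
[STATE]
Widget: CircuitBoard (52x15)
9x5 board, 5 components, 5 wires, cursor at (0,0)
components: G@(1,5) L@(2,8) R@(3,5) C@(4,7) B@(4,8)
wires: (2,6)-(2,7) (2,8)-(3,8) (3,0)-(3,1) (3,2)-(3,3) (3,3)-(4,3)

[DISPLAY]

   0 1 2 3 4 5 6 7 8                                
0  [.]                                              
                                                    
1                       G                           
                                                    
2                           · ─ ·   L               
                                    │               
3   · ─ ·   · ─ ·       R           ·               
                │                                   
4               ·               C   B               
Cursor: (0,0)                                       
                                                    
                                                    
                                                    
                                                    


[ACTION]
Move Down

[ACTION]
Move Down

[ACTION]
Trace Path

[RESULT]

   0 1 2 3 4 5 6 7 8                                
0                                                   
                                                    
1                       G                           
                                                    
2  [.]                      · ─ ·   L               
                                    │               
3   · ─ ·   · ─ ·       R           ·               
                │                                   
4               ·               C   B               
Cursor: (2,0)  Trace: No connections                
                                                    
                                                    
                                                    
                                                    


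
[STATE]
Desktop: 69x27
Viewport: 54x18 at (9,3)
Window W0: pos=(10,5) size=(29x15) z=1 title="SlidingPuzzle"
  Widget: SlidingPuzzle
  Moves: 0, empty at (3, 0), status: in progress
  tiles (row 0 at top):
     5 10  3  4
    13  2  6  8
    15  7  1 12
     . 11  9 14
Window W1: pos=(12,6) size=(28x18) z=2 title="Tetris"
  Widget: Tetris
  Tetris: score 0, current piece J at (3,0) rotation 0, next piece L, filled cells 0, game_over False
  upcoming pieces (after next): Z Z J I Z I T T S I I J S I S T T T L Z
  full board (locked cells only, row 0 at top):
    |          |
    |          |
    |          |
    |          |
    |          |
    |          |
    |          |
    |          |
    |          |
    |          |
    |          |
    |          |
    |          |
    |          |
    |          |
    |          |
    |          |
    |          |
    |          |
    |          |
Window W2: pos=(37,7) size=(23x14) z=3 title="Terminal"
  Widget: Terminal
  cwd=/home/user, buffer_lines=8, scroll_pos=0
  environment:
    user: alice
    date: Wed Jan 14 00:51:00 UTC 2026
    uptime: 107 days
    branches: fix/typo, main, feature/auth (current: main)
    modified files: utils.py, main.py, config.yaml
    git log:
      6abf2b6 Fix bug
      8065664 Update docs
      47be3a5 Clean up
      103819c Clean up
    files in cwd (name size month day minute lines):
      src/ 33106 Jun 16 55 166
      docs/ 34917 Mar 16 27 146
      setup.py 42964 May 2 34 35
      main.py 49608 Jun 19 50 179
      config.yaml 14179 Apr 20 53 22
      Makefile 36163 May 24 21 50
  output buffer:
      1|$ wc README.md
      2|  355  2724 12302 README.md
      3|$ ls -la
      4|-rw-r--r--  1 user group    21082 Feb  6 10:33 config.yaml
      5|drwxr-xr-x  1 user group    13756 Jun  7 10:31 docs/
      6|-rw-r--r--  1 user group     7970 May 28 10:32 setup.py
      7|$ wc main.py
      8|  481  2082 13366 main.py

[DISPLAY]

                                                      
                                                      
 ┏━━━━━━━━━━━━━━━━━━━━━━━━━━━┓                        
 ┃ ┏━━━━━━━━━━━━━━━━━━━━━━━━━━┓                       
 ┠─┃ Tetris                 ┏━━━━━━━━━━━━━━━━━━━━━┓   
 ┃┌┠────────────────────────┃ Terminal            ┃   
 ┃│┃          │Next:        ┠─────────────────────┨   
 ┃├┃          │  ▒          ┃$ wc README.md       ┃   
 ┃│┃          │▒▒▒          ┃  355  2724 12302 REA┃   
 ┃├┃          │             ┃$ ls -la             ┃   
 ┃│┃          │             ┃-rw-r--r--  1 user gr┃   
 ┃├┃          │             ┃drwxr-xr-x  1 user gr┃   
 ┃│┃          │Score:       ┃-rw-r--r--  1 user gr┃   
 ┃└┃          │0            ┃$ wc main.py         ┃   
 ┃M┃          │             ┃  481  2082 13366 mai┃   
 ┃ ┃          │             ┃$ █                  ┃   
 ┗━┃          │             ┃                     ┃   
   ┃          │             ┗━━━━━━━━━━━━━━━━━━━━━┛   


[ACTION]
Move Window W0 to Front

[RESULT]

                                                      
                                                      
 ┏━━━━━━━━━━━━━━━━━━━━━━━━━━━┓                        
 ┃ SlidingPuzzle             ┃┓                       
 ┠───────────────────────────┨━━━━━━━━━━━━━━━━━━━━┓   
 ┃┌────┬────┬────┬────┐      ┃Terminal            ┃   
 ┃│  5 │ 10 │  3 │  4 │      ┃────────────────────┨   
 ┃├────┼────┼────┼────┤      ┃ wc README.md       ┃   
 ┃│ 13 │  2 │  6 │  8 │      ┃ 355  2724 12302 REA┃   
 ┃├────┼────┼────┼────┤      ┃ ls -la             ┃   
 ┃│ 15 │  7 │  1 │ 12 │      ┃rw-r--r--  1 user gr┃   
 ┃├────┼────┼────┼────┤      ┃rwxr-xr-x  1 user gr┃   
 ┃│    │ 11 │  9 │ 14 │      ┃rw-r--r--  1 user gr┃   
 ┃└────┴────┴────┴────┘      ┃ wc main.py         ┃   
 ┃Moves: 0                   ┃ 481  2082 13366 mai┃   
 ┃                           ┃ █                  ┃   
 ┗━━━━━━━━━━━━━━━━━━━━━━━━━━━┛                    ┃   
   ┃          │             ┗━━━━━━━━━━━━━━━━━━━━━┛   


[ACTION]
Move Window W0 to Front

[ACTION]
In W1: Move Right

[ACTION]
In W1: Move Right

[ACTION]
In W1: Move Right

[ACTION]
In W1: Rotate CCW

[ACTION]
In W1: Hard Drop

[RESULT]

                                                      
                                                      
 ┏━━━━━━━━━━━━━━━━━━━━━━━━━━━┓                        
 ┃ SlidingPuzzle             ┃┓                       
 ┠───────────────────────────┨━━━━━━━━━━━━━━━━━━━━┓   
 ┃┌────┬────┬────┬────┐      ┃Terminal            ┃   
 ┃│  5 │ 10 │  3 │  4 │      ┃────────────────────┨   
 ┃├────┼────┼────┼────┤      ┃ wc README.md       ┃   
 ┃│ 13 │  2 │  6 │  8 │      ┃ 355  2724 12302 REA┃   
 ┃├────┼────┼────┼────┤      ┃ ls -la             ┃   
 ┃│ 15 │  7 │  1 │ 12 │      ┃rw-r--r--  1 user gr┃   
 ┃├────┼────┼────┼────┤      ┃rwxr-xr-x  1 user gr┃   
 ┃│    │ 11 │  9 │ 14 │      ┃rw-r--r--  1 user gr┃   
 ┃└────┴────┴────┴────┘      ┃ wc main.py         ┃   
 ┃Moves: 0                   ┃ 481  2082 13366 mai┃   
 ┃                           ┃ █                  ┃   
 ┗━━━━━━━━━━━━━━━━━━━━━━━━━━━┛                    ┃   
   ┃       █  │             ┗━━━━━━━━━━━━━━━━━━━━━┛   
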